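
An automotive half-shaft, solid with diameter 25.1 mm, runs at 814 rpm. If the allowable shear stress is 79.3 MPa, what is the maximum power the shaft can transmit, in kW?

J = πd⁴/32 = π(0.0251)⁴/32 = 3.897×10^-8 m⁴.
T_max = τ_allow·J/r = 7.93×10^7 × 3.897×10^-8 / 0.0126 = 246.2 N·m.
ω = 2π·814/60 = 85.24 rad/s, so P_max = T_max·ω = 2.099×10^4 W.

21.0 kW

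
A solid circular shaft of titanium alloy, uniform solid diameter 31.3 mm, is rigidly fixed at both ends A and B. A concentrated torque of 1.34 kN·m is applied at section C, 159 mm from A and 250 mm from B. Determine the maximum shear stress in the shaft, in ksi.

With uniform GJ and both ends fixed, compatibility θ_AC = θ_CB gives T_A·a = T_B·b, together with T_A + T_B = T₀.
T_A = T₀·b/(a+b) = 1340·250/409.0 = 819.1 N·m; T_B = 520.9 N·m.
τ in each portion: τ_AC = 1.36×10^8 Pa, τ_CB = 8.65×10^7 Pa; maximum is in AC.
τ_max = T_AC·r/J = 819.1·0.0157/9.42×10^-8 = 1.360×10^8 Pa.

19.7 ksi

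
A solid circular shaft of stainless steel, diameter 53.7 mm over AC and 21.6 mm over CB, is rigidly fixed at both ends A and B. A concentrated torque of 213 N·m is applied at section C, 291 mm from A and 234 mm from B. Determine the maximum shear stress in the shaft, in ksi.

0.984 ksi

Compatibility: T_A·a/J_AC = T_B·b/J_CB with T_A + T_B = T₀.
J_AC = 8.16×10^-7 m⁴, J_CB = 2.14×10^-8 m⁴, so T_A = T₀·(J_AC/a)/((J_AC/a)+(J_CB/b)) = 206.3 N·m, T_B = 6.715 N·m.
τ in each portion: τ_AC = 6.78×10^6 Pa, τ_CB = 3.39×10^6 Pa; maximum is in AC.
τ_max = T_AC·r/J = 206.3·0.0269/8.16×10^-7 = 6.784×10^6 Pa.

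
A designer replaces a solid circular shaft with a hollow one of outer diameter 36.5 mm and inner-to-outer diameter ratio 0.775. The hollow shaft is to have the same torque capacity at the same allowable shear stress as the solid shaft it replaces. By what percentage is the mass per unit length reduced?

Equal τ_max and T ⇒ the solid shaft needs d_s³ = d_o³(1−k⁴), so d_s = 36.5·(1−0.775⁴)^(1/3) = 31.44 mm.
Area ratio A_h/A_s = d_o²(1−k²)/d_s² = (1−k²)/(1−k⁴)^(2/3) = 0.5382.
Mass saving = 1 − 0.5382 = 46.2 %.

46.2 %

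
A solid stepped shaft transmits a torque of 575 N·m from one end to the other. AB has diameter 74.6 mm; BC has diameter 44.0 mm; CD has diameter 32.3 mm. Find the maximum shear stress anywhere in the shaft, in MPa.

86.9 MPa

Under the same torque, τ_max = 16T/(πd³) is largest where d is smallest — segment CD (d = 32.3 mm).
τ_max = 16·575.0/(π·(0.0323)³) = 8.690×10^7 Pa.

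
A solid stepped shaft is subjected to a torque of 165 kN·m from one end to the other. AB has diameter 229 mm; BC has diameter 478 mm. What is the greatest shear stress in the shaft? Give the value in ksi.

Under the same torque, τ_max = 16T/(πd³) is largest where d is smallest — segment AB (d = 229 mm).
τ_max = 16·165000/(π·(0.229)³) = 6.998×10^7 Pa.

10.1 ksi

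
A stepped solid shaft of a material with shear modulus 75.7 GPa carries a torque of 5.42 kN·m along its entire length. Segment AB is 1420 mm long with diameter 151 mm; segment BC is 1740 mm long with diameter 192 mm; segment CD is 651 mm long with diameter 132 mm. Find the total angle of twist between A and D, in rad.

J_AB = π(0.151)⁴/32 = 5.10×10^-5 m⁴; J_BC = π(0.192)⁴/32 = 1.33×10^-4 m⁴; J_CD = π(0.132)⁴/32 = 2.98×10^-5 m⁴.
θ = (T/G)·Σ L_i/J_i = (5420/75.7×10⁹)·(1.42/5.10×10^-5 + 1.74/1.33×10^-4 + 0.651/2.98×10^-5) = 4.490×10^-3 rad.

0.00449 rad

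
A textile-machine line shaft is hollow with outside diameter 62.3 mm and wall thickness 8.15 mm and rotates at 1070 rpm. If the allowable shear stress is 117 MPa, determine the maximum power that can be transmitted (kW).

437 kW

J = π(d_o⁴ − d_i⁴)/32 = π(0.0623⁴ − 0.0460⁴)/32 = 1.039×10^-6 m⁴.
T_max = τ_allow·J/r = 1.17×10^8 × 1.039×10^-6 / 0.0311 = 3904 N·m.
ω = 2π·1070/60 = 112.1 rad/s, so P_max = T_max·ω = 4.374×10^5 W.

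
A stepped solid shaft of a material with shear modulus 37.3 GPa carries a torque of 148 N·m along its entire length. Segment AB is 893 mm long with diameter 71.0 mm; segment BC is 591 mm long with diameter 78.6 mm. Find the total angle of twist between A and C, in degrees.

J_AB = π(0.0710)⁴/32 = 2.49×10^-6 m⁴; J_BC = π(0.0786)⁴/32 = 3.75×10^-6 m⁴.
θ = (T/G)·Σ L_i/J_i = (148.0/37.3×10⁹)·(0.893/2.49×10^-6 + 0.591/3.75×10^-6) = 2.046×10^-3 rad.

0.117°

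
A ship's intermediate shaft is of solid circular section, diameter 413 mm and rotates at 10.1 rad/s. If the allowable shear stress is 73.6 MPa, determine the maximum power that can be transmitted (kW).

10300 kW

J = πd⁴/32 = π(0.413)⁴/32 = 2.856×10^-3 m⁴.
T_max = τ_allow·J/r = 7.36×10^7 × 2.856×10^-3 / 0.206 = 1.018e6 N·m.
ω = 10.1 rad/s, so P_max = T_max·ω = 1.028×10^7 W.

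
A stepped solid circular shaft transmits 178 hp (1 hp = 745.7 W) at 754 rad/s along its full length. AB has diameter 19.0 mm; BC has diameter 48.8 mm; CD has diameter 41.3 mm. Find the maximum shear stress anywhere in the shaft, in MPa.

ω = 754 rad/s, so T = P/ω = 178×745.7 / 754.0 = 176.0 N·m.
Under the same torque, τ_max = 16T/(πd³) is largest where d is smallest — segment AB (d = 19.0 mm).
τ_max = 16·176.0/(π·(0.0190)³) = 1.307×10^8 Pa.

131 MPa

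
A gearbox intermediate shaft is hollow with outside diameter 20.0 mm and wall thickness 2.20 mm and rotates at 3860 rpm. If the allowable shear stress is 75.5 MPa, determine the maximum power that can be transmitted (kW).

30.2 kW

J = π(d_o⁴ − d_i⁴)/32 = π(0.0200⁴ − 0.0156⁴)/32 = 9.894×10^-9 m⁴.
T_max = τ_allow·J/r = 7.55×10^7 × 9.894×10^-9 / 0.0100 = 74.70 N·m.
ω = 2π·3860/60 = 404.2 rad/s, so P_max = T_max·ω = 3.019×10^4 W.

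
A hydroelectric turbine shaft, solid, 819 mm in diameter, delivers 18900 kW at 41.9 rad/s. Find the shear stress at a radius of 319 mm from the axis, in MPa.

3.26 MPa

ω = 41.9 rad/s, so T = P/ω = 18900×10³ / 41.90 = 451100 N·m.
J = πd⁴/32 = π(0.819)⁴/32 = 0.04417 m⁴.
Shear stress varies linearly with radius: τ = T·r/J = 451100 × 0.319 / 0.04417 = 3.258×10^6 Pa.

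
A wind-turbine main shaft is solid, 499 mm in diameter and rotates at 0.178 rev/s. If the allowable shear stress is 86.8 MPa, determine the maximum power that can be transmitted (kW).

J = πd⁴/32 = π(0.499)⁴/32 = 6.087×10^-3 m⁴.
T_max = τ_allow·J/r = 8.68×10^7 × 6.087×10^-3 / 0.249 = 2.118e6 N·m.
ω = 2π·0.178 = 1.118 rad/s, so P_max = T_max·ω = 2.368×10^6 W.

2370 kW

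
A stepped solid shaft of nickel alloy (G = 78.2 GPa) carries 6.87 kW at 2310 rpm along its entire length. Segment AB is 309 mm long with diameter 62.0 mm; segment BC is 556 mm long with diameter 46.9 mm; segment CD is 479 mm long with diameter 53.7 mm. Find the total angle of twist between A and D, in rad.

7.16e-4 rad

ω = 2π·2310/60 = 241.9 rad/s, so T = P/ω = 6.87×10³ / 241.9 = 28.40 N·m.
J_AB = π(0.0620)⁴/32 = 1.45×10^-6 m⁴; J_BC = π(0.0469)⁴/32 = 4.75×10^-7 m⁴; J_CD = π(0.0537)⁴/32 = 8.16×10^-7 m⁴.
θ = (T/G)·Σ L_i/J_i = (28.40/78.2×10⁹)·(0.309/1.45×10^-6 + 0.556/4.75×10^-7 + 0.479/8.16×10^-7) = 7.155×10^-4 rad.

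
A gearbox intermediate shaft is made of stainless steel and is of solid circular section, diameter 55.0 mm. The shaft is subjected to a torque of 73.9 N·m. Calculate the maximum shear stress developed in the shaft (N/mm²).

2.26 N/mm²

J = πd⁴/32 = π(0.0550)⁴/32 = 8.984×10^-7 m⁴.
τ_max = T·r/J = 73.90 × 0.0275 / 8.984×10^-7 = 2.262×10^6 Pa.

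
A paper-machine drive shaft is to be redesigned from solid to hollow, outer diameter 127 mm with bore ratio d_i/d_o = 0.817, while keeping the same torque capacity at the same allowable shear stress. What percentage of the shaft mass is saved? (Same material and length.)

50.7 %

Equal τ_max and T ⇒ the solid shaft needs d_s³ = d_o³(1−k⁴), so d_s = 127·(1−0.817⁴)^(1/3) = 104.3 mm.
Area ratio A_h/A_s = d_o²(1−k²)/d_s² = (1−k²)/(1−k⁴)^(2/3) = 0.4927.
Mass saving = 1 − 0.4927 = 50.7 %.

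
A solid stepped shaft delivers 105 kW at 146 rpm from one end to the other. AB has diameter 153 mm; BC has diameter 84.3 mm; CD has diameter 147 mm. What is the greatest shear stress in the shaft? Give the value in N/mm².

ω = 2π·146/60 = 15.29 rad/s, so T = P/ω = 105×10³ / 15.29 = 6868 N·m.
Under the same torque, τ_max = 16T/(πd³) is largest where d is smallest — segment BC (d = 84.3 mm).
τ_max = 16·6868/(π·(0.0843)³) = 5.838×10^7 Pa.

58.4 N/mm²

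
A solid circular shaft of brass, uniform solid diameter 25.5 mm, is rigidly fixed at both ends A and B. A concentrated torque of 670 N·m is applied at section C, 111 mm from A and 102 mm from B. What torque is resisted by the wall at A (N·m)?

With uniform GJ and both ends fixed, compatibility θ_AC = θ_CB gives T_A·a = T_B·b, together with T_A + T_B = T₀.
T_A = T₀·b/(a+b) = 670.0·102/213.0 = 320.8 N·m; T_B = 349.2 N·m.

321 N·m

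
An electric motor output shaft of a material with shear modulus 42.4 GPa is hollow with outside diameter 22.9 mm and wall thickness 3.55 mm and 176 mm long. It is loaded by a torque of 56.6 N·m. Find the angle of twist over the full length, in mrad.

J = π(d_o⁴ − d_i⁴)/32 = π(0.0229⁴ − 0.0158⁴)/32 = 2.088×10^-8 m⁴.
θ = T·L/(G·J) = 56.60 × 0.176 / (42.4×10⁹ × 2.088×10^-8) = 0.01125 rad.

11.3 mrad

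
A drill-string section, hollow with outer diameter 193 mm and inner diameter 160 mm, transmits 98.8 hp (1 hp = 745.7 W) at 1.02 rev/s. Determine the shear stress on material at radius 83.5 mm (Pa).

1.34e7 Pa

ω = 2π·1.02 = 6.409 rad/s, so T = P/ω = 98.8×745.7 / 6.409 = 11500 N·m.
J = π(d_o⁴ − d_i⁴)/32 = π(0.193⁴ − 0.160⁴)/32 = 7.188×10^-5 m⁴.
Shear stress varies linearly with radius: τ = T·r/J = 11500 × 0.0835 / 7.188×10^-5 = 1.335×10^7 Pa.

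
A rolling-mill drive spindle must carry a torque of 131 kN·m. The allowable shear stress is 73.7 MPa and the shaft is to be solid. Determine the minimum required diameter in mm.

208 mm

For a solid shaft τ_max = 16T/(πd³), so d = (16T/(π τ_allow))^(1/3) = (16·131000/(π·7.37×10^7))^(1/3) = 0.2084 m.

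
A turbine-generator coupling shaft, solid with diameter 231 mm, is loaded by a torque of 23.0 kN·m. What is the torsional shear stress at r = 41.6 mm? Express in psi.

496 psi

J = πd⁴/32 = π(0.231)⁴/32 = 2.795×10^-4 m⁴.
Shear stress varies linearly with radius: τ = T·r/J = 23000 × 0.0416 / 2.795×10^-4 = 3.423×10^6 Pa.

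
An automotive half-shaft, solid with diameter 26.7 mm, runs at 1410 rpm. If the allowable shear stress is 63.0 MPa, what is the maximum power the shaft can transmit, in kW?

34.8 kW

J = πd⁴/32 = π(0.0267)⁴/32 = 4.989×10^-8 m⁴.
T_max = τ_allow·J/r = 6.30×10^7 × 4.989×10^-8 / 0.0133 = 235.5 N·m.
ω = 2π·1410/60 = 147.7 rad/s, so P_max = T_max·ω = 3.477×10^4 W.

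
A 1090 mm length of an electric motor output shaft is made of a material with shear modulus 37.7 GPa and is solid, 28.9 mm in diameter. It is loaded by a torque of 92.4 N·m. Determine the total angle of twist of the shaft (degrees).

J = πd⁴/32 = π(0.0289)⁴/32 = 6.848×10^-8 m⁴.
θ = T·L/(G·J) = 92.40 × 1.09 / (37.7×10⁹ × 6.848×10^-8) = 0.03901 rad.

2.24°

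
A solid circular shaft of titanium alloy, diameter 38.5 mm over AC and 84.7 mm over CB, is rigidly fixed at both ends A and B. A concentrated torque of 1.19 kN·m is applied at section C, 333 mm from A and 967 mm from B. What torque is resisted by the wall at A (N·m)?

131 N·m

Compatibility: T_A·a/J_AC = T_B·b/J_CB with T_A + T_B = T₀.
J_AC = 2.16×10^-7 m⁴, J_CB = 5.05×10^-6 m⁴, so T_A = T₀·(J_AC/a)/((J_AC/a)+(J_CB/b)) = 131.2 N·m, T_B = 1059 N·m.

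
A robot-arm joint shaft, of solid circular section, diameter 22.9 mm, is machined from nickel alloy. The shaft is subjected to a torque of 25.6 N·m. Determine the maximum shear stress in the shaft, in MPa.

J = πd⁴/32 = π(0.0229)⁴/32 = 2.700×10^-8 m⁴.
τ_max = T·r/J = 25.60 × 0.0115 / 2.700×10^-8 = 1.086×10^7 Pa.

10.9 MPa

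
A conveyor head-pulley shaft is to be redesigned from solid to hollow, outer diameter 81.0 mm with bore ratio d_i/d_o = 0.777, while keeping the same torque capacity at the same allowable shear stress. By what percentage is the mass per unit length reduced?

46.4 %

Equal τ_max and T ⇒ the solid shaft needs d_s³ = d_o³(1−k⁴), so d_s = 81.0·(1−0.777⁴)^(1/3) = 69.64 mm.
Area ratio A_h/A_s = d_o²(1−k²)/d_s² = (1−k²)/(1−k⁴)^(2/3) = 0.5361.
Mass saving = 1 − 0.5361 = 46.4 %.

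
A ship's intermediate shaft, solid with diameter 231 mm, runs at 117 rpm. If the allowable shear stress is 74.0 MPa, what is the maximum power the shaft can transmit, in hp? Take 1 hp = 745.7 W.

2940 hp

J = πd⁴/32 = π(0.231)⁴/32 = 2.795×10^-4 m⁴.
T_max = τ_allow·J/r = 7.40×10^7 × 2.795×10^-4 / 0.116 = 179100 N·m.
ω = 2π·117/60 = 12.25 rad/s, so P_max = T_max·ω = 2.194×10^6 W.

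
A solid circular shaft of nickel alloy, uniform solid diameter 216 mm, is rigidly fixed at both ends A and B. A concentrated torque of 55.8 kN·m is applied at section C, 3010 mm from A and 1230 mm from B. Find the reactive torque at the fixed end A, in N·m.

With uniform GJ and both ends fixed, compatibility θ_AC = θ_CB gives T_A·a = T_B·b, together with T_A + T_B = T₀.
T_A = T₀·b/(a+b) = 55800·1230/4240 = 16190 N·m; T_B = 39610 N·m.

16200 N·m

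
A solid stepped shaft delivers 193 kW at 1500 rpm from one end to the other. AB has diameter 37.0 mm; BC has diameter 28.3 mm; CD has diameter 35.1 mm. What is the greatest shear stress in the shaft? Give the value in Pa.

2.76e8 Pa

ω = 2π·1500/60 = 157.1 rad/s, so T = P/ω = 193×10³ / 157.1 = 1229 N·m.
Under the same torque, τ_max = 16T/(πd³) is largest where d is smallest — segment BC (d = 28.3 mm).
τ_max = 16·1229/(π·(0.0283)³) = 2.761×10^8 Pa.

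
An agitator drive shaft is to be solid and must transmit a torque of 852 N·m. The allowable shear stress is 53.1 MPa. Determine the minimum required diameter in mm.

For a solid shaft τ_max = 16T/(πd³), so d = (16T/(π τ_allow))^(1/3) = (16·852.0/(π·5.31×10^7))^(1/3) = 0.04339 m.

43.4 mm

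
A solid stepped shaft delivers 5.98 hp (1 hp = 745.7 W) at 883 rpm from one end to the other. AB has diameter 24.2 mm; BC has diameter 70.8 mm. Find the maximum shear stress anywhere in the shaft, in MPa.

17.3 MPa

ω = 2π·883/60 = 92.47 rad/s, so T = P/ω = 5.98×745.7 / 92.47 = 48.23 N·m.
Under the same torque, τ_max = 16T/(πd³) is largest where d is smallest — segment AB (d = 24.2 mm).
τ_max = 16·48.23/(π·(0.0242)³) = 1.733×10^7 Pa.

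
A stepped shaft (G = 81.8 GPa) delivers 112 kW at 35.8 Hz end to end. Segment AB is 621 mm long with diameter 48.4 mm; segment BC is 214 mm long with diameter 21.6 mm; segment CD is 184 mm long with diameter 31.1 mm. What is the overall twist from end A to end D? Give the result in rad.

ω = 2π·35.8 = 224.9 rad/s, so T = P/ω = 112×10³ / 224.9 = 497.9 N·m.
J_AB = π(0.0484)⁴/32 = 5.39×10^-7 m⁴; J_BC = π(0.0216)⁴/32 = 2.14×10^-8 m⁴; J_CD = π(0.0311)⁴/32 = 9.18×10^-8 m⁴.
θ = (T/G)·Σ L_i/J_i = (497.9/81.8×10⁹)·(0.621/5.39×10^-7 + 0.214/2.14×10^-8 + 0.184/9.18×10^-8) = 0.08017 rad.

0.0802 rad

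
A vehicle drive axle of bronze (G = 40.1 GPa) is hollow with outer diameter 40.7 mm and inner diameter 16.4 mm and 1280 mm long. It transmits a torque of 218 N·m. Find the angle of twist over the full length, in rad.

0.0265 rad

J = π(d_o⁴ − d_i⁴)/32 = π(0.0407⁴ − 0.0164⁴)/32 = 2.623×10^-7 m⁴.
θ = T·L/(G·J) = 218.0 × 1.28 / (40.1×10⁹ × 2.623×10^-7) = 0.02653 rad.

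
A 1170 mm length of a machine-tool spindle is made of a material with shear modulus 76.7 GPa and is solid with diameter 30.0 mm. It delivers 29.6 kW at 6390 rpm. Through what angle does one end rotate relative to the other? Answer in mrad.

ω = 2π·6390/60 = 669.2 rad/s, so T = P/ω = 29.6×10³ / 669.2 = 44.23 N·m.
J = πd⁴/32 = π(0.0300)⁴/32 = 7.952×10^-8 m⁴.
θ = T·L/(G·J) = 44.23 × 1.17 / (76.7×10⁹ × 7.952×10^-8) = 8.485×10^-3 rad.

8.49 mrad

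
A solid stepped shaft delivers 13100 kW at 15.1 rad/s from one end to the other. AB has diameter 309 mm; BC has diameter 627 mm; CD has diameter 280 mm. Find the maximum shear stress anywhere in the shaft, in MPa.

ω = 15.1 rad/s, so T = P/ω = 13100×10³ / 15.10 = 867500 N·m.
Under the same torque, τ_max = 16T/(πd³) is largest where d is smallest — segment CD (d = 280 mm).
τ_max = 16·867500/(π·(0.280)³) = 2.013×10^8 Pa.

201 MPa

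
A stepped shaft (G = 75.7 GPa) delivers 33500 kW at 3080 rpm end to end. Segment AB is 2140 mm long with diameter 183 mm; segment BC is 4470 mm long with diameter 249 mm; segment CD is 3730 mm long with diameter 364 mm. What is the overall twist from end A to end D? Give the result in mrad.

45.9 mrad

ω = 2π·3080/60 = 322.5 rad/s, so T = P/ω = 33500×10³ / 322.5 = 103900 N·m.
J_AB = π(0.183)⁴/32 = 1.10×10^-4 m⁴; J_BC = π(0.249)⁴/32 = 3.77×10^-4 m⁴; J_CD = π(0.364)⁴/32 = 1.72×10^-3 m⁴.
θ = (T/G)·Σ L_i/J_i = (103900/75.7×10⁹)·(2.14/1.10×10^-4 + 4.47/3.77×10^-4 + 3.73/1.72×10^-3) = 0.04589 rad.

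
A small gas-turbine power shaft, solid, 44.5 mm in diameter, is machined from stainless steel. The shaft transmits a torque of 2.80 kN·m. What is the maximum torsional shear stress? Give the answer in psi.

23500 psi

J = πd⁴/32 = π(0.0445)⁴/32 = 3.850×10^-7 m⁴.
τ_max = T·r/J = 2800 × 0.0222 / 3.850×10^-7 = 1.618×10^8 Pa.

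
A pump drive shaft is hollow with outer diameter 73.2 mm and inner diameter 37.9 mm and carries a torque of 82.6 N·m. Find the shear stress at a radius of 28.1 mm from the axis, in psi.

J = π(d_o⁴ − d_i⁴)/32 = π(0.0732⁴ − 0.0379⁴)/32 = 2.616×10^-6 m⁴.
Shear stress varies linearly with radius: τ = T·r/J = 82.60 × 0.0281 / 2.616×10^-6 = 8.872×10^5 Pa.

129 psi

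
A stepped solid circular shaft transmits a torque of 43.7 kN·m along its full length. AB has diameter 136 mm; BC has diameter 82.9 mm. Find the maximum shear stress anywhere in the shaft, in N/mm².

391 N/mm²

Under the same torque, τ_max = 16T/(πd³) is largest where d is smallest — segment BC (d = 82.9 mm).
τ_max = 16·43700/(π·(0.0829)³) = 3.907×10^8 Pa.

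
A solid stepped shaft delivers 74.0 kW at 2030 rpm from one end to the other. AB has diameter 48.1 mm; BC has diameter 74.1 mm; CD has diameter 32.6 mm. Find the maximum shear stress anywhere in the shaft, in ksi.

7.42 ksi

ω = 2π·2030/60 = 212.6 rad/s, so T = P/ω = 74.0×10³ / 212.6 = 348.1 N·m.
Under the same torque, τ_max = 16T/(πd³) is largest where d is smallest — segment CD (d = 32.6 mm).
τ_max = 16·348.1/(π·(0.0326)³) = 5.117×10^7 Pa.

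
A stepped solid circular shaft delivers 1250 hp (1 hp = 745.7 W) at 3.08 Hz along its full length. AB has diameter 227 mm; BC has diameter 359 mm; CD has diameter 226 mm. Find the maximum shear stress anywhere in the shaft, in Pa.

2.13e7 Pa

ω = 2π·3.08 = 19.35 rad/s, so T = P/ω = 1250×745.7 / 19.35 = 48170 N·m.
Under the same torque, τ_max = 16T/(πd³) is largest where d is smallest — segment CD (d = 226 mm).
τ_max = 16·48170/(π·(0.226)³) = 2.125×10^7 Pa.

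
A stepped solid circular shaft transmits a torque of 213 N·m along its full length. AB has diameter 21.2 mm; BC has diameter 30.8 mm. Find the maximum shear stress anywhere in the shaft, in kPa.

114000 kPa

Under the same torque, τ_max = 16T/(πd³) is largest where d is smallest — segment AB (d = 21.2 mm).
τ_max = 16·213.0/(π·(0.0212)³) = 1.139×10^8 Pa.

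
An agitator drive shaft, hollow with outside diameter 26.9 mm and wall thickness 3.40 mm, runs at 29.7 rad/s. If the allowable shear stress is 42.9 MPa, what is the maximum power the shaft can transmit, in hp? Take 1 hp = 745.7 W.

4.49 hp

J = π(d_o⁴ − d_i⁴)/32 = π(0.0269⁴ − 0.0201⁴)/32 = 3.538×10^-8 m⁴.
T_max = τ_allow·J/r = 4.29×10^7 × 3.538×10^-8 / 0.0135 = 112.9 N·m.
ω = 29.7 rad/s, so P_max = T_max·ω = 3352 W.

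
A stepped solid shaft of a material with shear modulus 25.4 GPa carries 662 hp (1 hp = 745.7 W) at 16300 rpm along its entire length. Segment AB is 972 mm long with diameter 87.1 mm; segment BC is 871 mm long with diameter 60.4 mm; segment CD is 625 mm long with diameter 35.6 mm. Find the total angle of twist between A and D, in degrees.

3.13°

ω = 2π·16300/60 = 1707 rad/s, so T = P/ω = 662×745.7 / 1707 = 289.2 N·m.
J_AB = π(0.0871)⁴/32 = 5.65×10^-6 m⁴; J_BC = π(0.0604)⁴/32 = 1.31×10^-6 m⁴; J_CD = π(0.0356)⁴/32 = 1.58×10^-7 m⁴.
θ = (T/G)·Σ L_i/J_i = (289.2/25.4×10⁹)·(0.972/5.65×10^-6 + 0.871/1.31×10^-6 + 0.625/1.58×10^-7) = 0.05468 rad.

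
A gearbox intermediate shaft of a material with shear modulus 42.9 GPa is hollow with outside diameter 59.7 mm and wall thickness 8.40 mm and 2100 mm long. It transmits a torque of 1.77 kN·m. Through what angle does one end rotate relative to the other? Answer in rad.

0.0947 rad

J = π(d_o⁴ − d_i⁴)/32 = π(0.0597⁴ − 0.0429⁴)/32 = 9.146×10^-7 m⁴.
θ = T·L/(G·J) = 1770 × 2.10 / (42.9×10⁹ × 9.146×10^-7) = 0.09474 rad.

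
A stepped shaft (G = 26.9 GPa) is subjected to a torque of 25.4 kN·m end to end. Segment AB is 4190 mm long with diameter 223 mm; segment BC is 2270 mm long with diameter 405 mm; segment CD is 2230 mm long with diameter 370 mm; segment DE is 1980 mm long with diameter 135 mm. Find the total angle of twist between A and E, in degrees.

J_AB = π(0.223)⁴/32 = 2.43×10^-4 m⁴; J_BC = π(0.405)⁴/32 = 2.64×10^-3 m⁴; J_CD = π(0.370)⁴/32 = 1.84×10^-3 m⁴; J_DE = π(0.135)⁴/32 = 3.26×10^-5 m⁴.
θ = (T/G)·Σ L_i/J_i = (25400/26.9×10⁹)·(4.19/2.43×10^-4 + 2.27/2.64×10^-3 + 2.23/1.84×10^-3 + 1.98/3.26×10^-5) = 0.07559 rad.

4.33°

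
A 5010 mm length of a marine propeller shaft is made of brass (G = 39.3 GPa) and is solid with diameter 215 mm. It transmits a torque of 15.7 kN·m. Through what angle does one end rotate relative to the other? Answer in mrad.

9.54 mrad

J = πd⁴/32 = π(0.215)⁴/32 = 2.098×10^-4 m⁴.
θ = T·L/(G·J) = 15700 × 5.01 / (39.3×10⁹ × 2.098×10^-4) = 9.541×10^-3 rad.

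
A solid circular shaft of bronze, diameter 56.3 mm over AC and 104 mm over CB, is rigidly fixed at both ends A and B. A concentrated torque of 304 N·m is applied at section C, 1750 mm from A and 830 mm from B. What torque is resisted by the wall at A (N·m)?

Compatibility: T_A·a/J_AC = T_B·b/J_CB with T_A + T_B = T₀.
J_AC = 9.86×10^-7 m⁴, J_CB = 1.15×10^-5 m⁴, so T_A = T₀·(J_AC/a)/((J_AC/a)+(J_CB/b)) = 11.90 N·m, T_B = 292.1 N·m.

11.9 N·m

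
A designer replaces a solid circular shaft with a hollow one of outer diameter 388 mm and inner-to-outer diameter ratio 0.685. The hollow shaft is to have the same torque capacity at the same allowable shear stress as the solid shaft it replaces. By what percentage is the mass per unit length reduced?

Equal τ_max and T ⇒ the solid shaft needs d_s³ = d_o³(1−k⁴), so d_s = 388·(1−0.685⁴)^(1/3) = 357.1 mm.
Area ratio A_h/A_s = d_o²(1−k²)/d_s² = (1−k²)/(1−k⁴)^(2/3) = 0.6265.
Mass saving = 1 − 0.6265 = 37.4 %.

37.4 %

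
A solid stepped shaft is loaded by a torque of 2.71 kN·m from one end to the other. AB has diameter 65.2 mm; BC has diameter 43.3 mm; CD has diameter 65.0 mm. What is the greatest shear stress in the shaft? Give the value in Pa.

1.70e8 Pa

Under the same torque, τ_max = 16T/(πd³) is largest where d is smallest — segment BC (d = 43.3 mm).
τ_max = 16·2710/(π·(0.0433)³) = 1.700×10^8 Pa.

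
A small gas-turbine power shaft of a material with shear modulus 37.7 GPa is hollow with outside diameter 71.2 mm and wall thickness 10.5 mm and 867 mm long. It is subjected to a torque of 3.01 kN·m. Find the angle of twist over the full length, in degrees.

2.09°

J = π(d_o⁴ − d_i⁴)/32 = π(0.0712⁴ − 0.0502⁴)/32 = 1.900×10^-6 m⁴.
θ = T·L/(G·J) = 3010 × 0.867 / (37.7×10⁹ × 1.900×10^-6) = 0.03644 rad.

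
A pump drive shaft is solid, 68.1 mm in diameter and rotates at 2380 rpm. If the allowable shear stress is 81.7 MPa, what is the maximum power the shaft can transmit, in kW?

1260 kW

J = πd⁴/32 = π(0.0681)⁴/32 = 2.111×10^-6 m⁴.
T_max = τ_allow·J/r = 8.17×10^7 × 2.111×10^-6 / 0.0340 = 5066 N·m.
ω = 2π·2380/60 = 249.2 rad/s, so P_max = T_max·ω = 1.263×10^6 W.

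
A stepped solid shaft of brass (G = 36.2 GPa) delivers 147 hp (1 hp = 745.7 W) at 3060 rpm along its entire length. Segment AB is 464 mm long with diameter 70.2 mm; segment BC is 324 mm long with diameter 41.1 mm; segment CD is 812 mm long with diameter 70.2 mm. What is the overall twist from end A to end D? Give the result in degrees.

ω = 2π·3060/60 = 320.4 rad/s, so T = P/ω = 147×745.7 / 320.4 = 342.1 N·m.
J_AB = π(0.0702)⁴/32 = 2.38×10^-6 m⁴; J_BC = π(0.0411)⁴/32 = 2.80×10^-7 m⁴; J_CD = π(0.0702)⁴/32 = 2.38×10^-6 m⁴.
θ = (T/G)·Σ L_i/J_i = (342.1/36.2×10⁹)·(0.464/2.38×10^-6 + 0.324/2.80×10^-7 + 0.812/2.38×10^-6) = 0.01599 rad.

0.916°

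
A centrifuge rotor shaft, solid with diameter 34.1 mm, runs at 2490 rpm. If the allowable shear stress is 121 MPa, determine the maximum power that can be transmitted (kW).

246 kW

J = πd⁴/32 = π(0.0341)⁴/32 = 1.327×10^-7 m⁴.
T_max = τ_allow·J/r = 1.21×10^8 × 1.327×10^-7 / 0.0170 = 942.1 N·m.
ω = 2π·2490/60 = 260.8 rad/s, so P_max = T_max·ω = 2.456×10^5 W.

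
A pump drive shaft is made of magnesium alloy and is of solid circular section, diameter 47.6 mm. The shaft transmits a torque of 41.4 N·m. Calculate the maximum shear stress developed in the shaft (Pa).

J = πd⁴/32 = π(0.0476)⁴/32 = 5.040×10^-7 m⁴.
τ_max = T·r/J = 41.40 × 0.0238 / 5.040×10^-7 = 1.955×10^6 Pa.

1.96e6 Pa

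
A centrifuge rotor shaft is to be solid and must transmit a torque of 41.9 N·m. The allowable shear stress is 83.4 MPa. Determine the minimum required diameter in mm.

13.7 mm

For a solid shaft τ_max = 16T/(πd³), so d = (16T/(π τ_allow))^(1/3) = (16·41.90/(π·8.34×10^7))^(1/3) = 0.01368 m.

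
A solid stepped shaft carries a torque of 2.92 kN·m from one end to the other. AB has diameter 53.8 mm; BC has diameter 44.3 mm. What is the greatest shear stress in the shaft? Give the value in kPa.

171000 kPa

Under the same torque, τ_max = 16T/(πd³) is largest where d is smallest — segment BC (d = 44.3 mm).
τ_max = 16·2920/(π·(0.0443)³) = 1.711×10^8 Pa.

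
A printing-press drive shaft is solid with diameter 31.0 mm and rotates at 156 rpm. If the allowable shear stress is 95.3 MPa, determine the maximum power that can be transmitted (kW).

9.11 kW

J = πd⁴/32 = π(0.0310)⁴/32 = 9.067×10^-8 m⁴.
T_max = τ_allow·J/r = 9.53×10^7 × 9.067×10^-8 / 0.0155 = 557.5 N·m.
ω = 2π·156/60 = 16.34 rad/s, so P_max = T_max·ω = 9107 W.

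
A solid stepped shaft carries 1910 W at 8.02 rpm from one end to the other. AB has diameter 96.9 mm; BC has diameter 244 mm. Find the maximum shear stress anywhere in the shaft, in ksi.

ω = 2π·8.02/60 = 0.8399 rad/s, so T = P/ω = 1910 / 0.8399 = 2274 N·m.
Under the same torque, τ_max = 16T/(πd³) is largest where d is smallest — segment AB (d = 96.9 mm).
τ_max = 16·2274/(π·(0.0969)³) = 1.273×10^7 Pa.

1.85 ksi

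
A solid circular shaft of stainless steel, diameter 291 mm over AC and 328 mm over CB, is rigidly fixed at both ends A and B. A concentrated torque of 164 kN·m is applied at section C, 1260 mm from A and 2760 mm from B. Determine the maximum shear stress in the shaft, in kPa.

19500 kPa

Compatibility: T_A·a/J_AC = T_B·b/J_CB with T_A + T_B = T₀.
J_AC = 7.04×10^-4 m⁴, J_CB = 1.14×10^-3 m⁴, so T_A = T₀·(J_AC/a)/((J_AC/a)+(J_CB/b)) = 94420 N·m, T_B = 69580 N·m.
τ in each portion: τ_AC = 1.95×10^7 Pa, τ_CB = 1.00×10^7 Pa; maximum is in AC.
τ_max = T_AC·r/J = 94420·0.145/7.04×10^-4 = 1.952×10^7 Pa.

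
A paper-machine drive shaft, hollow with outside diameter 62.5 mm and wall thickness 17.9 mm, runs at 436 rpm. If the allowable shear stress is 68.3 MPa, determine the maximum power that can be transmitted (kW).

J = π(d_o⁴ − d_i⁴)/32 = π(0.0625⁴ − 0.0267⁴)/32 = 1.448×10^-6 m⁴.
T_max = τ_allow·J/r = 6.83×10^7 × 1.448×10^-6 / 0.0312 = 3165 N·m.
ω = 2π·436/60 = 45.66 rad/s, so P_max = T_max·ω = 1.445×10^5 W.

145 kW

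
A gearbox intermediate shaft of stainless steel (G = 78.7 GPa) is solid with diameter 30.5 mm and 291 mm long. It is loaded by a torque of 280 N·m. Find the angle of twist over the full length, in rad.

0.0122 rad

J = πd⁴/32 = π(0.0305)⁴/32 = 8.496×10^-8 m⁴.
θ = T·L/(G·J) = 280.0 × 0.291 / (78.7×10⁹ × 8.496×10^-8) = 0.01219 rad.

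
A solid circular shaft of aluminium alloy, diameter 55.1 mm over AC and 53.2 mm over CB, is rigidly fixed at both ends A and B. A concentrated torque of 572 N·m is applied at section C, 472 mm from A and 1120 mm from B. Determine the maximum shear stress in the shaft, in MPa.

12.7 MPa

Compatibility: T_A·a/J_AC = T_B·b/J_CB with T_A + T_B = T₀.
J_AC = 9.05×10^-7 m⁴, J_CB = 7.86×10^-7 m⁴, so T_A = T₀·(J_AC/a)/((J_AC/a)+(J_CB/b)) = 418.7 N·m, T_B = 153.3 N·m.
τ in each portion: τ_AC = 1.27×10^7 Pa, τ_CB = 5.19×10^6 Pa; maximum is in AC.
τ_max = T_AC·r/J = 418.7·0.0276/9.05×10^-7 = 1.275×10^7 Pa.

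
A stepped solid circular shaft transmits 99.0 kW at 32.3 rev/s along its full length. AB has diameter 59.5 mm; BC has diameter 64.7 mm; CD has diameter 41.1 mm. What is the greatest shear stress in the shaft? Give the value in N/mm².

ω = 2π·32.3 = 202.9 rad/s, so T = P/ω = 99.0×10³ / 202.9 = 487.8 N·m.
Under the same torque, τ_max = 16T/(πd³) is largest where d is smallest — segment CD (d = 41.1 mm).
τ_max = 16·487.8/(π·(0.0411)³) = 3.578×10^7 Pa.

35.8 N/mm²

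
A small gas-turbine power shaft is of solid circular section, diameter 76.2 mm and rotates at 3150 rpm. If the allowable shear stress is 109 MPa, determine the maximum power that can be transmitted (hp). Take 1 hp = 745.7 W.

4190 hp

J = πd⁴/32 = π(0.0762)⁴/32 = 3.310×10^-6 m⁴.
T_max = τ_allow·J/r = 1.09×10^8 × 3.310×10^-6 / 0.0381 = 9469 N·m.
ω = 2π·3150/60 = 329.9 rad/s, so P_max = T_max·ω = 3.124×10^6 W.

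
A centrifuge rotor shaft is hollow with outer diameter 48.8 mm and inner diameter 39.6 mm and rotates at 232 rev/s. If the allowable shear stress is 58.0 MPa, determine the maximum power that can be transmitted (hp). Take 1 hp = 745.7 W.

1470 hp

J = π(d_o⁴ − d_i⁴)/32 = π(0.0488⁴ − 0.0396⁴)/32 = 3.154×10^-7 m⁴.
T_max = τ_allow·J/r = 5.80×10^7 × 3.154×10^-7 / 0.0244 = 749.6 N·m.
ω = 2π·232 = 1458 rad/s, so P_max = T_max·ω = 1.093×10^6 W.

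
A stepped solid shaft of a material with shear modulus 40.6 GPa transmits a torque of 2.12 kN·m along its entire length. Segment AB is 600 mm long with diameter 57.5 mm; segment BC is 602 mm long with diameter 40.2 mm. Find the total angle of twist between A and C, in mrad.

152 mrad

J_AB = π(0.0575)⁴/32 = 1.07×10^-6 m⁴; J_BC = π(0.0402)⁴/32 = 2.56×10^-7 m⁴.
θ = (T/G)·Σ L_i/J_i = (2120/40.6×10⁹)·(0.600/1.07×10^-6 + 0.602/2.56×10^-7) = 0.1518 rad.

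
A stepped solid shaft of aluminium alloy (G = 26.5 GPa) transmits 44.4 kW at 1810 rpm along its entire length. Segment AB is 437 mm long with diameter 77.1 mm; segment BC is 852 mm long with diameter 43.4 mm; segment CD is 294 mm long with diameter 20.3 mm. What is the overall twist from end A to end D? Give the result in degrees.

ω = 2π·1810/60 = 189.5 rad/s, so T = P/ω = 44.4×10³ / 189.5 = 234.2 N·m.
J_AB = π(0.0771)⁴/32 = 3.47×10^-6 m⁴; J_BC = π(0.0434)⁴/32 = 3.48×10^-7 m⁴; J_CD = π(0.0203)⁴/32 = 1.67×10^-8 m⁴.
θ = (T/G)·Σ L_i/J_i = (234.2/26.5×10⁹)·(0.437/3.47×10^-6 + 0.852/3.48×10^-7 + 0.294/1.67×10^-8) = 0.1786 rad.

10.2°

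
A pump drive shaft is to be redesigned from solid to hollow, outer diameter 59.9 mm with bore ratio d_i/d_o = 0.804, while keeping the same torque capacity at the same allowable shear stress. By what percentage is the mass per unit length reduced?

Equal τ_max and T ⇒ the solid shaft needs d_s³ = d_o³(1−k⁴), so d_s = 59.9·(1−0.804⁴)^(1/3) = 50.02 mm.
Area ratio A_h/A_s = d_o²(1−k²)/d_s² = (1−k²)/(1−k⁴)^(2/3) = 0.5072.
Mass saving = 1 − 0.5072 = 49.3 %.

49.3 %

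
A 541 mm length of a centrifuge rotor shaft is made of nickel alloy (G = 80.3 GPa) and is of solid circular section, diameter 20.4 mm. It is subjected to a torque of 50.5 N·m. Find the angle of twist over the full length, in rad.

0.0200 rad

J = πd⁴/32 = π(0.0204)⁴/32 = 1.700×10^-8 m⁴.
θ = T·L/(G·J) = 50.50 × 0.541 / (80.3×10⁹ × 1.700×10^-8) = 0.02001 rad.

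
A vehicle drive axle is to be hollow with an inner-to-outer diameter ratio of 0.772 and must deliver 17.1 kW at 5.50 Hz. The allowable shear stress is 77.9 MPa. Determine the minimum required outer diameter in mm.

ω = 2π·5.50 = 34.56 rad/s, so T = P/ω = 17.1×10³ / 34.56 = 494.8 N·m.
For a hollow shaft with d_i/d_o = 0.772: τ_max = 16T/(π d_o³ (1−k⁴)), so d_o = [16T/(π τ_allow (1−k⁴))]^(1/3) = [16·494.8/(π·7.79×10^7·0.6448)]^(1/3) = 0.03688 m.

36.9 mm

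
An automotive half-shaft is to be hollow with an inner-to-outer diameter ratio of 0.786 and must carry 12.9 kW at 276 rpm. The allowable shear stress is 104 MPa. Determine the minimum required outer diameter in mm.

ω = 2π·276/60 = 28.90 rad/s, so T = P/ω = 12.9×10³ / 28.90 = 446.3 N·m.
For a hollow shaft with d_i/d_o = 0.786: τ_max = 16T/(π d_o³ (1−k⁴)), so d_o = [16T/(π τ_allow (1−k⁴))]^(1/3) = [16·446.3/(π·1.04×10^8·0.6183)]^(1/3) = 0.03282 m.

32.8 mm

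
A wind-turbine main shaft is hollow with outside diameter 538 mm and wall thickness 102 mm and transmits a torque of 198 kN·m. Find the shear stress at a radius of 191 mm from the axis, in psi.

783 psi

J = π(d_o⁴ − d_i⁴)/32 = π(0.538⁴ − 0.334⁴)/32 = 7.003×10^-3 m⁴.
Shear stress varies linearly with radius: τ = T·r/J = 198000 × 0.191 / 7.003×10^-3 = 5.400×10^6 Pa.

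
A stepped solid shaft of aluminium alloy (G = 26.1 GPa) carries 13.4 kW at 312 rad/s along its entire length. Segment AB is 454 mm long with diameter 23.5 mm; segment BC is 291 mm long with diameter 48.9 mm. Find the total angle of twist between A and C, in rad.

ω = 312 rad/s, so T = P/ω = 13.4×10³ / 312.0 = 42.95 N·m.
J_AB = π(0.0235)⁴/32 = 2.99×10^-8 m⁴; J_BC = π(0.0489)⁴/32 = 5.61×10^-7 m⁴.
θ = (T/G)·Σ L_i/J_i = (42.95/26.1×10⁹)·(0.454/2.99×10^-8 + 0.291/5.61×10^-7) = 0.02580 rad.

0.0258 rad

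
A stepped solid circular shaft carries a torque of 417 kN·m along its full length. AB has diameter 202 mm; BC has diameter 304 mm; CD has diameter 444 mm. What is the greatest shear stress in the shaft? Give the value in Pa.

Under the same torque, τ_max = 16T/(πd³) is largest where d is smallest — segment AB (d = 202 mm).
τ_max = 16·417000/(π·(0.202)³) = 2.577×10^8 Pa.

2.58e8 Pa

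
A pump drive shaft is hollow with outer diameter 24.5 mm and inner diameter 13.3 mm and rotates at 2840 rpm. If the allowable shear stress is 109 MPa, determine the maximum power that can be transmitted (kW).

85.5 kW

J = π(d_o⁴ − d_i⁴)/32 = π(0.0245⁴ − 0.0133⁴)/32 = 3.230×10^-8 m⁴.
T_max = τ_allow·J/r = 1.09×10^8 × 3.230×10^-8 / 0.0123 = 287.4 N·m.
ω = 2π·2840/60 = 297.4 rad/s, so P_max = T_max·ω = 8.548×10^4 W.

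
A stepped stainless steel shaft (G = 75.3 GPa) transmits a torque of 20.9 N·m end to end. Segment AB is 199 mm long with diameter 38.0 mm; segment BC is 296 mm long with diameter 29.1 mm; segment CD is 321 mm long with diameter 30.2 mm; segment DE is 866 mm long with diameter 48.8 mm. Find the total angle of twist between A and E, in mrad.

2.96 mrad

J_AB = π(0.0380)⁴/32 = 2.05×10^-7 m⁴; J_BC = π(0.0291)⁴/32 = 7.04×10^-8 m⁴; J_CD = π(0.0302)⁴/32 = 8.17×10^-8 m⁴; J_DE = π(0.0488)⁴/32 = 5.57×10^-7 m⁴.
θ = (T/G)·Σ L_i/J_i = (20.90/75.3×10⁹)·(0.199/2.05×10^-7 + 0.296/7.04×10^-8 + 0.321/8.17×10^-8 + 0.866/5.57×10^-7) = 2.960×10^-3 rad.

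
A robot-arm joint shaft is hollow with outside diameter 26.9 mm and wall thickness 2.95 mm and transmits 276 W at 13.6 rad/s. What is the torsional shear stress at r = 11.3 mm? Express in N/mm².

ω = 13.6 rad/s, so T = P/ω = 276 / 13.60 = 20.29 N·m.
J = π(d_o⁴ − d_i⁴)/32 = π(0.0269⁴ − 0.0210⁴)/32 = 3.231×10^-8 m⁴.
Shear stress varies linearly with radius: τ = T·r/J = 20.29 × 0.0113 / 3.231×10^-8 = 7.097×10^6 Pa.

7.10 N/mm²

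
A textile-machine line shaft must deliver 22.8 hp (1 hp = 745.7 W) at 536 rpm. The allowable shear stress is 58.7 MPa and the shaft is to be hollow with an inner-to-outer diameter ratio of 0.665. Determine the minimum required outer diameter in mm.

32.0 mm

ω = 2π·536/60 = 56.13 rad/s, so T = P/ω = 22.8×745.7 / 56.13 = 302.9 N·m.
For a hollow shaft with d_i/d_o = 0.665: τ_max = 16T/(π d_o³ (1−k⁴)), so d_o = [16T/(π τ_allow (1−k⁴))]^(1/3) = [16·302.9/(π·5.87×10^7·0.8044)]^(1/3) = 0.03197 m.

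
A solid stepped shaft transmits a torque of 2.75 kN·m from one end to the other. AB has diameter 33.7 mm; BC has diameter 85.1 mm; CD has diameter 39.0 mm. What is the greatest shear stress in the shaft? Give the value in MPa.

366 MPa

Under the same torque, τ_max = 16T/(πd³) is largest where d is smallest — segment AB (d = 33.7 mm).
τ_max = 16·2750/(π·(0.0337)³) = 3.659×10^8 Pa.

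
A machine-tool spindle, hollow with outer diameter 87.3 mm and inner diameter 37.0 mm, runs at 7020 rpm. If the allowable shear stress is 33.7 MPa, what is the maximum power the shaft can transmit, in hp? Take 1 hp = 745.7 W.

J = π(d_o⁴ − d_i⁴)/32 = π(0.0873⁴ − 0.0370⁴)/32 = 5.518×10^-6 m⁴.
T_max = τ_allow·J/r = 3.37×10^7 × 5.518×10^-6 / 0.0437 = 4260 N·m.
ω = 2π·7020/60 = 735.1 rad/s, so P_max = T_max·ω = 3.132×10^6 W.

4200 hp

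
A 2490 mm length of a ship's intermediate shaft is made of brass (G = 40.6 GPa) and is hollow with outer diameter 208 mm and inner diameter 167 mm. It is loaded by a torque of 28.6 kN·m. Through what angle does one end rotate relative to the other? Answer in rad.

0.0163 rad

J = π(d_o⁴ − d_i⁴)/32 = π(0.208⁴ − 0.167⁴)/32 = 1.074×10^-4 m⁴.
θ = T·L/(G·J) = 28600 × 2.49 / (40.6×10⁹ × 1.074×10^-4) = 0.01633 rad.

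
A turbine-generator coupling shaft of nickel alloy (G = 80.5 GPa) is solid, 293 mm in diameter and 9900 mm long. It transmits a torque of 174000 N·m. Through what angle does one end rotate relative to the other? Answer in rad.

J = πd⁴/32 = π(0.293)⁴/32 = 7.236×10^-4 m⁴.
θ = T·L/(G·J) = 174000 × 9.90 / (80.5×10⁹ × 7.236×10^-4) = 0.02957 rad.

0.0296 rad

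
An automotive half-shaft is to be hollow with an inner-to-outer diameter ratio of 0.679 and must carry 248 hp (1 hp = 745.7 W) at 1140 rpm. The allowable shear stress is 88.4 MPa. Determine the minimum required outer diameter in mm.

48.4 mm

ω = 2π·1140/60 = 119.4 rad/s, so T = P/ω = 248×745.7 / 119.4 = 1549 N·m.
For a hollow shaft with d_i/d_o = 0.679: τ_max = 16T/(π d_o³ (1−k⁴)), so d_o = [16T/(π τ_allow (1−k⁴))]^(1/3) = [16·1549/(π·8.84×10^7·0.7874)]^(1/3) = 0.04839 m.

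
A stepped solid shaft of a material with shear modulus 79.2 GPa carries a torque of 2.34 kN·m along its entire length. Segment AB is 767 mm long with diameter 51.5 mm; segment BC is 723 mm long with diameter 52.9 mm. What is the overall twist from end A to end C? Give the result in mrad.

60.6 mrad

J_AB = π(0.0515)⁴/32 = 6.91×10^-7 m⁴; J_BC = π(0.0529)⁴/32 = 7.69×10^-7 m⁴.
θ = (T/G)·Σ L_i/J_i = (2340/79.2×10⁹)·(0.767/6.91×10^-7 + 0.723/7.69×10^-7) = 0.06060 rad.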